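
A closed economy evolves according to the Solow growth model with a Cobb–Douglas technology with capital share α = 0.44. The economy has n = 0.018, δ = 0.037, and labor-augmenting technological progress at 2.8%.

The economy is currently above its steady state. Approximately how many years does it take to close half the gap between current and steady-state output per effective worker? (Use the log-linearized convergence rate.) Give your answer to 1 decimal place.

t_½ ≈ 14.9 years

Near the steady state the convergence rate is λ = (1 − α)(n + g + δ).
λ = (1 − 0.44) × 0.083 = 0.56 × 0.083 = 0.04648
Half-life = ln 2 / λ = 0.6931 / 0.04648 ≈ 14.91 years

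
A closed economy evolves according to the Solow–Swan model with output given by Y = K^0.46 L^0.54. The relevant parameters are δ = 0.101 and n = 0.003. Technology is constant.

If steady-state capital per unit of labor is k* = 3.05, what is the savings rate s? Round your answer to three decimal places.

s ≈ 0.190

At the steady state, Δk = 0, so s·k^α = (n + δ)·k.
So s / (n + δ) = (k*)^(1−α) = 3.05^0.54 = 1.8261.
Therefore s = 1.8261 × (n + δ) = 1.8261 × 0.104 = 0.1899.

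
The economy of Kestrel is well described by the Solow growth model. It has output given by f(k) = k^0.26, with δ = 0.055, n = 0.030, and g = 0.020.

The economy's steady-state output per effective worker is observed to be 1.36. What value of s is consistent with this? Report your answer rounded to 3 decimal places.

s ≈ 0.252

Steady state requires s·f(k) = (n + g + δ)·k, i.e. s·k^α = (n + g + δ)·k.
Since y* = [s/(n + g + δ)]^(α/(1−α)), we have s/(n + g + δ) = (y*)^((1−α)/α) = 1.36^2.8462 = 2.3993.
Therefore s = 2.3993 × (n + g + δ) = 2.3993 × 0.105 = 0.2519.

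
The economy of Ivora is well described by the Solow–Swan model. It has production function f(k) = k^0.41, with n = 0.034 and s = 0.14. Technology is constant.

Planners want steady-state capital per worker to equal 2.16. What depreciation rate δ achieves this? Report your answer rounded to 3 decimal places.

At the steady state, Δk = 0, so s·k^α = (n + δ)·k.
So s / (n + δ) = (k*)^(1−α) = 2.16^0.59 = 1.5752.
Therefore n + δ = s / 1.5752 = 0.14 / 1.5752 = 0.0889, so δ = 0.0889 − 0.034 = 0.0549.

δ ≈ 0.055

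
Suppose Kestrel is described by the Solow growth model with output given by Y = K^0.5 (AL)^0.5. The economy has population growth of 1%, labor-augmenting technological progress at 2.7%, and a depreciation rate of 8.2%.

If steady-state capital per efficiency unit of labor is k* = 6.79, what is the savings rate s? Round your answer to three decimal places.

At the steady state, Δk = 0, so s·k^α = (n + g + δ)·k.
So s / (n + g + δ) = (k*)^(1−α) = 6.79^0.5 = 2.6058.
Therefore s = 2.6058 × (n + g + δ) = 2.6058 × 0.119 = 0.3101.

s ≈ 0.310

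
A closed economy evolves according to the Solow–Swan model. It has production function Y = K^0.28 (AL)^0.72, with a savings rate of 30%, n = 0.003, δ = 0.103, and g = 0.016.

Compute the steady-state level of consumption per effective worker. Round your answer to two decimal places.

c* ≈ 0.99

At the steady state, Δk = 0, so s·k^α = (n + g + δ)·k.
Rearranging, k^(1−α) = s / (n + g + δ).
k^0.72 = 0.30 / (0.003 + 0.016 + 0.103) = 0.30 / 0.122 = 2.4590
k* = 2.4590^(1/0.72) ≈ 3.4892
y* = (k*)^α = 3.4892^0.28 ≈ 1.4189
c* = (1 − s)·y* = (1 − 0.30) × 1.4189 ≈ 0.9932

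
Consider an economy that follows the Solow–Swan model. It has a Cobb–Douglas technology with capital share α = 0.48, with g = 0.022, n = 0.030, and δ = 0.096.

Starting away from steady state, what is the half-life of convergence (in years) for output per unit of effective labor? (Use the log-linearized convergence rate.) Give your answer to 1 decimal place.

about 9.0 years

Near the steady state the convergence rate is λ = (1 − α)(n + g + δ).
λ = (1 − 0.48) × 0.148 = 0.52 × 0.148 = 0.07696
Half-life = ln 2 / λ = 0.6931 / 0.07696 ≈ 9.01 years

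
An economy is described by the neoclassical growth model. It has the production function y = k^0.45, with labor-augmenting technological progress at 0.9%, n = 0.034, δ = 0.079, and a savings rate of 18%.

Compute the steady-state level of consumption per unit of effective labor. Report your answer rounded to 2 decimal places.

At the steady state, Δk = 0, so s·k^α = (n + g + δ)·k.
Rearranging, k^(1−α) = s / (n + g + δ).
k^0.55 = 0.18 / (0.034 + 0.009 + 0.079) = 0.18 / 0.122 = 1.4754
k* = 1.4754^(1/0.55) ≈ 2.0282
y* = (k*)^α = 2.0282^0.45 ≈ 1.3747
c* = (1 − s)·y* = (1 − 0.18) × 1.3747 ≈ 1.1273

c* ≈ 1.13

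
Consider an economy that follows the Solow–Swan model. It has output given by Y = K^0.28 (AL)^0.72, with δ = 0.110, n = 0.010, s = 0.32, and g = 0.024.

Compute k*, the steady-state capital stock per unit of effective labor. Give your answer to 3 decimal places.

k* ≈ 3.031

In steady state, investment equals break-even investment: s·k^α = (n + g + δ)·k.
Rearranging, k^(1−α) = s / (n + g + δ).
k^0.72 = 0.32 / (0.010 + 0.024 + 0.110) = 0.32 / 0.144 = 2.2222
k* = 2.2222^(1/0.72) ≈ 3.0314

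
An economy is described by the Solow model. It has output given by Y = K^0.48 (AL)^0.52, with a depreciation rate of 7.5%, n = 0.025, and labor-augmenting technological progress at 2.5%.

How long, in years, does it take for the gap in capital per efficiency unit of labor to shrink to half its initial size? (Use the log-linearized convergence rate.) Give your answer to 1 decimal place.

Near the steady state the convergence rate is λ = (1 − α)(n + g + δ).
λ = (1 − 0.48) × 0.125 = 0.52 × 0.125 = 0.0650
Half-life = ln 2 / λ = 0.6931 / 0.0650 ≈ 10.66 years

about 10.7 years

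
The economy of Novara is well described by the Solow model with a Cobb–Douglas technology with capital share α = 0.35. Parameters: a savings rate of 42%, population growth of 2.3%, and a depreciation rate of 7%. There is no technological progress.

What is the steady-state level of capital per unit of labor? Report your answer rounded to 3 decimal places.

Steady state requires s·f(k) = (n + δ)·k, i.e. s·k^α = (n + δ)·k.
Rearranging, k^(1−α) = s / (n + δ).
k^0.65 = 0.42 / (0.023 + 0.070) = 0.42 / 0.093 = 4.5161
k* = 4.5161^(1/0.65) ≈ 10.1702

k* ≈ 10.170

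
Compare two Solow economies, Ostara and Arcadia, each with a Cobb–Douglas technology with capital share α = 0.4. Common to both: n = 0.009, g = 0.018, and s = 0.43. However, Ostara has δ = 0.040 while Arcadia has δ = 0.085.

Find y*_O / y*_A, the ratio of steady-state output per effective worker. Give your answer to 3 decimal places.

Steady-state y* = [s/(n + g + δ)]^(α/(1−α)), so the ratio is [ (s_O/(n + g + δ)_O) / (s_A/(n + g + δ)_A) ]^0.6667.
s_O/(n + g + δ)_O = 0.43/0.067 = 6.4179; s_A/(n + g + δ)_A = 0.43/0.112 = 3.8393.
Ratio = (6.4179/3.8393)^0.6667 = 1.6716^0.6667 ≈ 1.4085

ratio ≈ 1.409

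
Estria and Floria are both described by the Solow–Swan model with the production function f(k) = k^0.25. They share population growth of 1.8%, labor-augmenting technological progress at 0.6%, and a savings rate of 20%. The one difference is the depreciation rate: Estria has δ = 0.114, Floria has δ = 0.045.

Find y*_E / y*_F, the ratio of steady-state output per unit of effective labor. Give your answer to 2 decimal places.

Steady-state y* = [s/(n + g + δ)]^(α/(1−α)), so the ratio is [ (s_E/(n + g + δ)_E) / (s_F/(n + g + δ)_F) ]^0.3333.
s_E/(n + g + δ)_E = 0.20/0.138 = 1.4493; s_F/(n + g + δ)_F = 0.20/0.069 = 2.8986.
Ratio = (1.4493/2.8986)^0.3333 = 0.5000^0.3333 ≈ 0.7937

ratio ≈ 0.79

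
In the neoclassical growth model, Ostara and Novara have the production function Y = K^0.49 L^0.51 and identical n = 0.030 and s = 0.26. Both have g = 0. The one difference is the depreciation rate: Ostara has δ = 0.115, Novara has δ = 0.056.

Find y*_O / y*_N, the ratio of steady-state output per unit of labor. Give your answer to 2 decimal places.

y*_O / y*_N ≈ 0.61

Steady-state y* = [s/(n + δ)]^(α/(1−α)), so the ratio is [ (s_O/(n + δ)_O) / (s_N/(n + δ)_N) ]^0.9608.
s_O/(n + δ)_O = 0.26/0.145 = 1.7931; s_N/(n + δ)_N = 0.26/0.086 = 3.0233.
Ratio = (1.7931/3.0233)^0.9608 = 0.5931^0.9608 ≈ 0.6054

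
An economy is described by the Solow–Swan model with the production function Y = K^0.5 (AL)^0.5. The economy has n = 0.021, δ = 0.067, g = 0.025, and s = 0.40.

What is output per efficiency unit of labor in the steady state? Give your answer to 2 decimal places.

Steady state requires s·f(k) = (n + g + δ)·k, i.e. s·k^α = (n + g + δ)·k.
Dividing both sides by k: k^(1−α) = s / (n + g + δ).
k^0.5 = 0.40 / (0.021 + 0.025 + 0.067) = 0.40 / 0.113 = 3.5398
k* = 3.5398^(1/0.5) ≈ 12.5302
y* = (k*)^α = 12.5302^0.5 ≈ 3.5398

y* = 3.54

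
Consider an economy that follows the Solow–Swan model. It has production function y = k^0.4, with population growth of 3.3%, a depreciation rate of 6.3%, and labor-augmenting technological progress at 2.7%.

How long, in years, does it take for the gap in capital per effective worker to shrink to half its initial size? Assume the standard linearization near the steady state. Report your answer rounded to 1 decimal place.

Near the steady state the convergence rate is λ = (1 − α)(n + g + δ).
λ = (1 − 0.4) × 0.123 = 0.6 × 0.123 = 0.0738
Half-life = ln 2 / λ = 0.6931 / 0.0738 ≈ 9.39 years

half-life ≈ 9.4 years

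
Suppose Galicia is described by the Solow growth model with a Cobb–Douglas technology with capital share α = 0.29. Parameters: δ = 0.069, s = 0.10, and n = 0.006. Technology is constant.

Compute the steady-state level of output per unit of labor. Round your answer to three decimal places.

y* ≈ 1.125

In steady state, investment equals break-even investment: s·k^α = (n + δ)·k.
Dividing both sides by k: k^(1−α) = s / (n + δ).
k^0.71 = 0.10 / (0.006 + 0.069) = 0.10 / 0.075 = 1.3333
k* = 1.3333^(1/0.71) ≈ 1.4995
y* = (k*)^α = 1.4995^0.29 ≈ 1.1247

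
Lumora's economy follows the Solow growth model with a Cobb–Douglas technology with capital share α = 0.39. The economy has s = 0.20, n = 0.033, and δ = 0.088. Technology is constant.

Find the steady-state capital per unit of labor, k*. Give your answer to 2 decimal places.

At the steady state, Δk = 0, so s·k^α = (n + δ)·k.
Rearranging, k^(1−α) = s / (n + δ).
k^0.61 = 0.20 / (0.033 + 0.088) = 0.20 / 0.121 = 1.6529
k* = 1.6529^(1/0.61) ≈ 2.2792

k* = 2.28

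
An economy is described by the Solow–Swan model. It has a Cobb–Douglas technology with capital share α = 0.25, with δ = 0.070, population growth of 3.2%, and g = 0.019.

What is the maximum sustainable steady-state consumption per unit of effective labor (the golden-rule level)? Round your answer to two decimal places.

At the golden rule, f'(k) = n + g + δ, so α·k^(α−1) = n + g + δ and k_gold = (α/(n + g + δ))^(1/(1−α)).
k_gold = (0.25/0.121)^(1/0.75) = 2.0661^1.3333 ≈ 2.6314
c_gold = f(k_gold) − (n + g + δ)·k_gold = 1.2736 − 0.121×2.6314 ≈ 0.9552

c_gold ≈ 0.96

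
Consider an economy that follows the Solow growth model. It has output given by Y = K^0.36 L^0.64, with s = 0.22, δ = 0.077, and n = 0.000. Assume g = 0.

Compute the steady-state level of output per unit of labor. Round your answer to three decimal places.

y* ≈ 1.805

Steady state requires s·f(k) = (n + δ)·k, i.e. s·k^α = (n + δ)·k.
Rearranging, k^(1−α) = s / (n + δ).
k^0.64 = 0.22 / (0.000 + 0.077) = 0.22 / 0.077 = 2.8571
k* = 2.8571^(1/0.64) ≈ 5.1568
y* = (k*)^α = 5.1568^0.36 ≈ 1.8049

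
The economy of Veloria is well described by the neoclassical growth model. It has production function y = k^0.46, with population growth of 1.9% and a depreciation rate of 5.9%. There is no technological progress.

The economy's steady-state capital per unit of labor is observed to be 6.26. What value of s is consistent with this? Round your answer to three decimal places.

s ≈ 0.210

Steady state requires s·f(k) = (n + δ)·k, i.e. s·k^α = (n + δ)·k.
So s / (n + δ) = (k*)^(1−α) = 6.26^0.54 = 2.6925.
Therefore s = 2.6925 × (n + δ) = 2.6925 × 0.078 = 0.2100.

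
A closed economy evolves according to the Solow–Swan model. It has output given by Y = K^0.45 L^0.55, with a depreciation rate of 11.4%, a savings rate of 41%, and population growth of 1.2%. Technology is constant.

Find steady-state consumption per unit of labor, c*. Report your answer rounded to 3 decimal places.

c* = 1.549

At the steady state, Δk = 0, so s·k^α = (n + δ)·k.
Rearranging, k^(1−α) = s / (n + δ).
k^0.55 = 0.41 / (0.012 + 0.114) = 0.41 / 0.126 = 3.2540
k* = 3.2540^(1/0.55) ≈ 8.5441
y* = (k*)^α = 8.5441^0.45 ≈ 2.6257
c* = (1 − s)·y* = (1 − 0.41) × 2.6257 ≈ 1.5492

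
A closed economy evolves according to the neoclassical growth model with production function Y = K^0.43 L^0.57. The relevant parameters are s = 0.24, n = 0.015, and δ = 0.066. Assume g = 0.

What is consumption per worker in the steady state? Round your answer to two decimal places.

In steady state, investment equals break-even investment: s·k^α = (n + δ)·k.
Rearranging, k^(1−α) = s / (n + δ).
k^0.57 = 0.24 / (0.015 + 0.066) = 0.24 / 0.081 = 2.9630
k* = 2.9630^(1/0.57) ≈ 6.7236
y* = (k*)^α = 6.7236^0.43 ≈ 2.2692
c* = (1 − s)·y* = (1 − 0.24) × 2.2692 ≈ 1.7246

c* = 1.72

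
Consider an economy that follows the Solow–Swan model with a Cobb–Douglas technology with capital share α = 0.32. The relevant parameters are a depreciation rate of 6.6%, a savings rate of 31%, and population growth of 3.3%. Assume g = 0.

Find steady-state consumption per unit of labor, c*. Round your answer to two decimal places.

c* = 1.18

At the steady state, Δk = 0, so s·k^α = (n + δ)·k.
Rearranging, k^(1−α) = s / (n + δ).
k^0.68 = 0.31 / (0.033 + 0.066) = 0.31 / 0.099 = 3.1313
k* = 3.1313^(1/0.68) ≈ 5.3581
y* = (k*)^α = 5.3581^0.32 ≈ 1.7111
c* = (1 − s)·y* = (1 − 0.31) × 1.7111 ≈ 1.1807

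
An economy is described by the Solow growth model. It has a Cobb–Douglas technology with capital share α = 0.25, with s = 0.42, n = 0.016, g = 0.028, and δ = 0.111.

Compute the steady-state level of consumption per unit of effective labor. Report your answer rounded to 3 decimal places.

c* = 0.809

At the steady state, Δk = 0, so s·k^α = (n + g + δ)·k.
Rearranging, k^(1−α) = s / (n + g + δ).
k^0.75 = 0.42 / (0.016 + 0.028 + 0.111) = 0.42 / 0.155 = 2.7097
k* = 2.7097^(1/0.75) ≈ 3.7777
y* = (k*)^α = 3.7777^0.25 ≈ 1.3941
c* = (1 − s)·y* = (1 − 0.42) × 1.3941 ≈ 0.8086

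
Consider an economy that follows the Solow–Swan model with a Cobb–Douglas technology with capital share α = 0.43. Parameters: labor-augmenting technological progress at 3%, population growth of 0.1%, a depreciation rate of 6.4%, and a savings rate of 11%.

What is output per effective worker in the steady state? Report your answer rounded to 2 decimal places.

At the steady state, Δk = 0, so s·k^α = (n + g + δ)·k.
Dividing both sides by k: k^(1−α) = s / (n + g + δ).
k^0.57 = 0.11 / (0.001 + 0.030 + 0.064) = 0.11 / 0.095 = 1.1579
k* = 1.1579^(1/0.57) ≈ 1.2933
y* = (k*)^α = 1.2933^0.43 ≈ 1.1169

y* = 1.12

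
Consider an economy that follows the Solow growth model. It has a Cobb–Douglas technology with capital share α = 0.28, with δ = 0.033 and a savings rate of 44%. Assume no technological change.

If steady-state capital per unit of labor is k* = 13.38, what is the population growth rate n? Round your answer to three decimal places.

n ≈ 0.035

In steady state, investment equals break-even investment: s·k^α = (n + δ)·k.
So s / (n + δ) = (k*)^(1−α) = 13.38^0.72 = 6.4721.
Therefore n + δ = s / 6.4721 = 0.44 / 6.4721 = 0.0680, so n = 0.0680 − 0.033 = 0.0350.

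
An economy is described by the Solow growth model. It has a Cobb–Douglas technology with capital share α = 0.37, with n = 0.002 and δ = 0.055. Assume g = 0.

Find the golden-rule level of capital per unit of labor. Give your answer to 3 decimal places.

The golden rule sets f'(k) = n + δ, i.e. α·k^(α−1) = n + δ.
So k^(1−α) = α / (n + δ) = 0.37 / 0.057 = 6.4912.
k_gold = 6.4912^(1/0.63) ≈ 19.4717

k_gold ≈ 19.472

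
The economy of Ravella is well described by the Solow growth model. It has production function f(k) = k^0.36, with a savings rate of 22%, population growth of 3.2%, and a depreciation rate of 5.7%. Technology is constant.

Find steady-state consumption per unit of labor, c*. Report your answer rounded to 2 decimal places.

c* = 1.30

At the steady state, Δk = 0, so s·k^α = (n + δ)·k.
Rearranging, k^(1−α) = s / (n + δ).
k^0.64 = 0.22 / (0.032 + 0.057) = 0.22 / 0.089 = 2.4719
k* = 2.4719^(1/0.64) ≈ 4.1125
y* = (k*)^α = 4.1125^0.36 ≈ 1.6637
c* = (1 − s)·y* = (1 − 0.22) × 1.6637 ≈ 1.2977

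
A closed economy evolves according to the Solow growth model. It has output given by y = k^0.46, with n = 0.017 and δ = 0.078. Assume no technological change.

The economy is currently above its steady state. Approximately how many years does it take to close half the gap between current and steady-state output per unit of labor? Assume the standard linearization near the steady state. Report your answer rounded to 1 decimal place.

about 13.5 years

Near the steady state the convergence rate is λ = (1 − α)(n + δ).
λ = (1 − 0.46) × 0.095 = 0.54 × 0.095 = 0.0513
Half-life = ln 2 / λ = 0.6931 / 0.0513 ≈ 13.51 years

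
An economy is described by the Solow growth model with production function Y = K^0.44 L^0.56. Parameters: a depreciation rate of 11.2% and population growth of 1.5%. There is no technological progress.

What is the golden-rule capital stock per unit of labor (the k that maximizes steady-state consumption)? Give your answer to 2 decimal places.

The golden rule sets f'(k) = n + δ, i.e. α·k^(α−1) = n + δ.
So k^(1−α) = α / (n + δ) = 0.44 / 0.127 = 3.4646.
k_gold = 3.4646^(1/0.56) ≈ 9.1974

k_gold ≈ 9.20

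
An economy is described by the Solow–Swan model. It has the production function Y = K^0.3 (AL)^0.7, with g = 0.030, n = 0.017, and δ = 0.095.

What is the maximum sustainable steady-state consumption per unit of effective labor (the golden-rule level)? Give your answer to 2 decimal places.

c_gold ≈ 0.96

At the golden rule, f'(k) = n + g + δ, so α·k^(α−1) = n + g + δ and k_gold = (α/(n + g + δ))^(1/(1−α)).
k_gold = (0.3/0.142)^(1/0.7) = 2.1127^1.4286 ≈ 2.9111
c_gold = f(k_gold) − (n + g + δ)·k_gold = 1.3779 − 0.142×2.9111 ≈ 0.9645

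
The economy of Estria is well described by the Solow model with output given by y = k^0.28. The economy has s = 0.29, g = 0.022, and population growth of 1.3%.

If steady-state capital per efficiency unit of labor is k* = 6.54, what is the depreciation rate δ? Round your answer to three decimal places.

δ ≈ 0.040

In steady state, investment equals break-even investment: s·k^α = (n + g + δ)·k.
So s / (n + g + δ) = (k*)^(1−α) = 6.54^0.72 = 3.8656.
Therefore n + g + δ = s / 3.8656 = 0.29 / 3.8656 = 0.0750, so δ = 0.0750 − 0.035 = 0.0400.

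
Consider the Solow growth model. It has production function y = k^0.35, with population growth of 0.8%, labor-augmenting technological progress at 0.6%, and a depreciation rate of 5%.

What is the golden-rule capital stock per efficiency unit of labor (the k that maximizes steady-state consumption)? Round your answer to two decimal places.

The golden rule sets f'(k) = n + g + δ, i.e. α·k^(α−1) = n + g + δ.
So k^(1−α) = α / (n + g + δ) = 0.35 / 0.064 = 5.4688.
k_gold = 5.4688^(1/0.65) ≈ 13.6527

k_gold ≈ 13.65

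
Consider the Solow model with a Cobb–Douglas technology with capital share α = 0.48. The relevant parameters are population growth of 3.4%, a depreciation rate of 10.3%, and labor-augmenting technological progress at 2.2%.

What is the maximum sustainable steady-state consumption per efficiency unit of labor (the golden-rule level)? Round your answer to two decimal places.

At the golden rule, f'(k) = n + g + δ, so α·k^(α−1) = n + g + δ and k_gold = (α/(n + g + δ))^(1/(1−α)).
k_gold = (0.48/0.159)^(1/0.52) = 3.0189^1.9231 ≈ 8.3714
c_gold = f(k_gold) − (n + g + δ)·k_gold = 2.7730 − 0.159×8.3714 ≈ 1.4419

c_gold ≈ 1.44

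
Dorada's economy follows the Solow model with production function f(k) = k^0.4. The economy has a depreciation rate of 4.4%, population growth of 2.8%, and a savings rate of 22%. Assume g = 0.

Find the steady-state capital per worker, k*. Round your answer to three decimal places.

At the steady state, Δk = 0, so s·k^α = (n + δ)·k.
Dividing both sides by k: k^(1−α) = s / (n + δ).
k^0.6 = 0.22 / (0.028 + 0.044) = 0.22 / 0.072 = 3.0556
k* = 3.0556^(1/0.6) ≈ 6.4342

k* ≈ 6.434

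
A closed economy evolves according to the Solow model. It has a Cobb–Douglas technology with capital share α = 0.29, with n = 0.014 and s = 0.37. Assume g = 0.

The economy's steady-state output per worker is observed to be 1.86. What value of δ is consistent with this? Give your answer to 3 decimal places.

δ ≈ 0.067

In steady state, investment equals break-even investment: s·k^α = (n + δ)·k.
Since y* = [s/(n + δ)]^(α/(1−α)), we have s/(n + δ) = (y*)^((1−α)/α) = 1.86^2.4483 = 4.5693.
Therefore n + δ = s / 4.5693 = 0.37 / 4.5693 = 0.0810, so δ = 0.0810 − 0.014 = 0.0670.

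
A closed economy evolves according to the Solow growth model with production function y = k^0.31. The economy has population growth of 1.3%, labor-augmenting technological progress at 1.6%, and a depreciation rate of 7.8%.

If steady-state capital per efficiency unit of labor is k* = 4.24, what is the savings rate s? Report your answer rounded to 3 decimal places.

Steady state requires s·f(k) = (n + g + δ)·k, i.e. s·k^α = (n + g + δ)·k.
So s / (n + g + δ) = (k*)^(1−α) = 4.24^0.69 = 2.7095.
Therefore s = 2.7095 × (n + g + δ) = 2.7095 × 0.107 = 0.2899.

s ≈ 0.290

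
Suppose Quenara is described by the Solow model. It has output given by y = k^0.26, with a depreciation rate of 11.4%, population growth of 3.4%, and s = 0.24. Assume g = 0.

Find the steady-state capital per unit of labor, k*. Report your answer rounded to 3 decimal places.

In steady state, investment equals break-even investment: s·k^α = (n + δ)·k.
Dividing both sides by k: k^(1−α) = s / (n + δ).
k^0.74 = 0.24 / (0.034 + 0.114) = 0.24 / 0.148 = 1.6216
k* = 1.6216^(1/0.74) ≈ 1.9218

k* ≈ 1.922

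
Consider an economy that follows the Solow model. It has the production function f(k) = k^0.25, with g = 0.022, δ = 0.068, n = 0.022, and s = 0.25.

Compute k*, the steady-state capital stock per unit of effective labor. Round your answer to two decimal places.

k* = 2.92

In steady state, investment equals break-even investment: s·k^α = (n + g + δ)·k.
Dividing both sides by k: k^(1−α) = s / (n + g + δ).
k^0.75 = 0.25 / (0.022 + 0.022 + 0.068) = 0.25 / 0.112 = 2.2321
k* = 2.2321^(1/0.75) ≈ 2.9171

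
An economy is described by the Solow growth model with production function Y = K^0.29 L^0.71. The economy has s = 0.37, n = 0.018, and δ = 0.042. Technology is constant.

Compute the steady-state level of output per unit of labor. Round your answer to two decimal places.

At the steady state, Δk = 0, so s·k^α = (n + δ)·k.
Dividing both sides by k: k^(1−α) = s / (n + δ).
k^0.71 = 0.37 / (0.018 + 0.042) = 0.37 / 0.060 = 6.1667
k* = 6.1667^(1/0.71) ≈ 12.9643
y* = (k*)^α = 12.9643^0.29 ≈ 2.1023

y* ≈ 2.10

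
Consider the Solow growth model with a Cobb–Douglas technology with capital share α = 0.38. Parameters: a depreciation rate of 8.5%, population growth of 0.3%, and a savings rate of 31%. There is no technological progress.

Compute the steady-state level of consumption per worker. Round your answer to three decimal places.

At the steady state, Δk = 0, so s·k^α = (n + δ)·k.
Rearranging, k^(1−α) = s / (n + δ).
k^0.62 = 0.31 / (0.003 + 0.085) = 0.31 / 0.088 = 3.5227
k* = 3.5227^(1/0.62) ≈ 7.6218
y* = (k*)^α = 7.6218^0.38 ≈ 2.1636
c* = (1 − s)·y* = (1 − 0.31) × 2.1636 ≈ 1.4929

c* ≈ 1.493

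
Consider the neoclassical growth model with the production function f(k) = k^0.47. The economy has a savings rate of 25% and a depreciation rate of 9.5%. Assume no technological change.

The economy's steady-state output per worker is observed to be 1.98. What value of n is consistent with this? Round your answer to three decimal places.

n ≈ 0.021

At the steady state, Δk = 0, so s·k^α = (n + δ)·k.
Since y* = [s/(n + δ)]^(α/(1−α)), we have s/(n + δ) = (y*)^((1−α)/α) = 1.98^1.1277 = 2.1605.
Therefore n + δ = s / 2.1605 = 0.25 / 2.1605 = 0.1157, so n = 0.1157 − 0.095 = 0.0207.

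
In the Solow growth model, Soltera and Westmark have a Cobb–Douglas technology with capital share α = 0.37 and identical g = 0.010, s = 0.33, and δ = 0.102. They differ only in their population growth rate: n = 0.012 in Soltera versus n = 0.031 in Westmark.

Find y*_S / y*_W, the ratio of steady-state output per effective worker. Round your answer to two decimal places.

Steady-state y* = [s/(n + g + δ)]^(α/(1−α)), so the ratio is [ (s_S/(n + g + δ)_S) / (s_W/(n + g + δ)_W) ]^0.5873.
s_S/(n + g + δ)_S = 0.33/0.124 = 2.6613; s_W/(n + g + δ)_W = 0.33/0.143 = 2.3077.
Ratio = (2.6613/2.3077)^0.5873 = 1.1532^0.5873 ≈ 1.0873

y*_S / y*_W ≈ 1.09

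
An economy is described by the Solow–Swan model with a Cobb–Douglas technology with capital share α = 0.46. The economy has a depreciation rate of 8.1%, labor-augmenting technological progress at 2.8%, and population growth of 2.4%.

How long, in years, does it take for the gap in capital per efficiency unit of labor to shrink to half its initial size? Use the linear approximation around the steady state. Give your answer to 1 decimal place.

Near the steady state the convergence rate is λ = (1 − α)(n + g + δ).
λ = (1 − 0.46) × 0.133 = 0.54 × 0.133 = 0.07182
Half-life = ln 2 / λ = 0.6931 / 0.07182 ≈ 9.65 years

about 9.7 years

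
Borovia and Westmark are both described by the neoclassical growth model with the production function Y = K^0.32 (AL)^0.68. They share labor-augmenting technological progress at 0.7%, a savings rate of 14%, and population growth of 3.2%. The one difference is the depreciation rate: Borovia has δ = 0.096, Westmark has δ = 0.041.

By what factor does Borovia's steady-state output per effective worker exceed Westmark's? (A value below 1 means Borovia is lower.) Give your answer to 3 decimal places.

Steady-state y* = [s/(n + g + δ)]^(α/(1−α)), so the ratio is [ (s_B/(n + g + δ)_B) / (s_W/(n + g + δ)_W) ]^0.4706.
s_B/(n + g + δ)_B = 0.14/0.135 = 1.0370; s_W/(n + g + δ)_W = 0.14/0.080 = 1.7500.
Ratio = (1.0370/1.7500)^0.4706 = 0.5926^0.4706 ≈ 0.7817

ratio ≈ 0.782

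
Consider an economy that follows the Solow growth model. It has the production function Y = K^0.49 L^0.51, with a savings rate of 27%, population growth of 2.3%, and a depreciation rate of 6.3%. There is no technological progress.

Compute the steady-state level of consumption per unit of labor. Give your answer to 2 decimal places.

Steady state requires s·f(k) = (n + δ)·k, i.e. s·k^α = (n + δ)·k.
Rearranging, k^(1−α) = s / (n + δ).
k^0.51 = 0.27 / (0.023 + 0.063) = 0.27 / 0.086 = 3.1395
k* = 3.1395^(1/0.51) ≈ 9.4240
y* = (k*)^α = 9.4240^0.49 ≈ 3.0018
c* = (1 − s)·y* = (1 − 0.27) × 3.0018 ≈ 2.1913

c* = 2.19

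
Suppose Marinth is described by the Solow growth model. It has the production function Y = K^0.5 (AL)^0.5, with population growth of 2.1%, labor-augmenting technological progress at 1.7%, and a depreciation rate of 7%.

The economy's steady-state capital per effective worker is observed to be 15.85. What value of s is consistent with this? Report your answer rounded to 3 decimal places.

s ≈ 0.430

Steady state requires s·f(k) = (n + g + δ)·k, i.e. s·k^α = (n + g + δ)·k.
So s / (n + g + δ) = (k*)^(1−α) = 15.85^0.5 = 3.9812.
Therefore s = 3.9812 × (n + g + δ) = 3.9812 × 0.108 = 0.4300.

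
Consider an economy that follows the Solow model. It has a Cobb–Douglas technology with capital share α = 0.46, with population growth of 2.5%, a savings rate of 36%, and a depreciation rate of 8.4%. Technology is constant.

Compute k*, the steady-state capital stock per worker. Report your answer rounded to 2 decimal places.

k* ≈ 9.14

Steady state requires s·f(k) = (n + δ)·k, i.e. s·k^α = (n + δ)·k.
Rearranging, k^(1−α) = s / (n + δ).
k^0.54 = 0.36 / (0.025 + 0.084) = 0.36 / 0.109 = 3.3028
k* = 3.3028^(1/0.54) ≈ 9.1389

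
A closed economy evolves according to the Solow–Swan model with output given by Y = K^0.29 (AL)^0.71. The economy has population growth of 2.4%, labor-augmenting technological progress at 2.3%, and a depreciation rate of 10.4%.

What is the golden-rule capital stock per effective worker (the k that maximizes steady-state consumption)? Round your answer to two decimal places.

k_gold ≈ 2.51

The golden rule sets f'(k) = n + g + δ, i.e. α·k^(α−1) = n + g + δ.
So k^(1−α) = α / (n + g + δ) = 0.29 / 0.151 = 1.9205.
k_gold = 1.9205^(1/0.71) ≈ 2.5071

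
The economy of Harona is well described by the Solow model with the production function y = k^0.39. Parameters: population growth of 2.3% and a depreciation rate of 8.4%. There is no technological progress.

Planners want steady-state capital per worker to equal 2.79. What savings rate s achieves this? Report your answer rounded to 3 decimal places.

s ≈ 0.200

At the steady state, Δk = 0, so s·k^α = (n + δ)·k.
So s / (n + δ) = (k*)^(1−α) = 2.79^0.61 = 1.8699.
Therefore s = 1.8699 × (n + δ) = 1.8699 × 0.107 = 0.2001.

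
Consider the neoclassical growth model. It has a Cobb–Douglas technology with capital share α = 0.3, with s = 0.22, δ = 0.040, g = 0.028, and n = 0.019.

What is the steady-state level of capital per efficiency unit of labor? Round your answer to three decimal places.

In steady state, investment equals break-even investment: s·k^α = (n + g + δ)·k.
Dividing both sides by k: k^(1−α) = s / (n + g + δ).
k^0.7 = 0.22 / (0.019 + 0.028 + 0.040) = 0.22 / 0.087 = 2.5287
k* = 2.5287^(1/0.7) ≈ 3.7633

k* ≈ 3.763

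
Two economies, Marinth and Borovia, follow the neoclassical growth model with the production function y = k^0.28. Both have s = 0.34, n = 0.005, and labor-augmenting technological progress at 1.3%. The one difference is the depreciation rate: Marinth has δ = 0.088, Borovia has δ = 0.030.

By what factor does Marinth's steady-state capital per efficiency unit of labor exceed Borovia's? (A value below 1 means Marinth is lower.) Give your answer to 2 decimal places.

ratio ≈ 0.33

Steady-state k* = [s/(n + g + δ)]^(1/(1−α)), so the ratio is [ (s_M/(n + g + δ)_M) / (s_B/(n + g + δ)_B) ]^1.3889.
s_M/(n + g + δ)_M = 0.34/0.106 = 3.2075; s_B/(n + g + δ)_B = 0.34/0.048 = 7.0833.
Ratio = (3.2075/7.0833)^1.3889 = 0.4528^1.3889 ≈ 0.3327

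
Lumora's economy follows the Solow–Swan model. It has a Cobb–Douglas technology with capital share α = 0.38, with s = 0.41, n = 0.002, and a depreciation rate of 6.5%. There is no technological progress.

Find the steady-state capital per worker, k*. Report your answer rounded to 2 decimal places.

At the steady state, Δk = 0, so s·k^α = (n + δ)·k.
Dividing both sides by k: k^(1−α) = s / (n + δ).
k^0.62 = 0.41 / (0.002 + 0.065) = 0.41 / 0.067 = 6.1194
k* = 6.1194^(1/0.62) ≈ 18.5731

k* ≈ 18.57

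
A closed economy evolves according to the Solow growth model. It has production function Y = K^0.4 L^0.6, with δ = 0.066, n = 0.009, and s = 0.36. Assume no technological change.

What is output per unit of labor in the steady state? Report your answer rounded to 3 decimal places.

y* = 2.846

At the steady state, Δk = 0, so s·k^α = (n + δ)·k.
Dividing both sides by k: k^(1−α) = s / (n + δ).
k^0.6 = 0.36 / (0.009 + 0.066) = 0.36 / 0.075 = 4.8000
k* = 4.8000^(1/0.6) ≈ 13.6585
y* = (k*)^α = 13.6585^0.4 ≈ 2.8455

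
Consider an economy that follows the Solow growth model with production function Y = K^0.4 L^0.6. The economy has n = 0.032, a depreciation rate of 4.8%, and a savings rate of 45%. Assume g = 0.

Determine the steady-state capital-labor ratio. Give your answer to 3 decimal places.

k* ≈ 17.791

In steady state, investment equals break-even investment: s·k^α = (n + δ)·k.
Dividing both sides by k: k^(1−α) = s / (n + δ).
k^0.6 = 0.45 / (0.032 + 0.048) = 0.45 / 0.080 = 5.6250
k* = 5.6250^(1/0.6) ≈ 17.7912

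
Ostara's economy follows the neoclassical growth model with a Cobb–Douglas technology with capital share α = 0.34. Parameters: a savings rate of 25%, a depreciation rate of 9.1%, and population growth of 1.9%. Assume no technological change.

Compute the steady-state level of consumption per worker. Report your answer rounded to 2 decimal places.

Steady state requires s·f(k) = (n + δ)·k, i.e. s·k^α = (n + δ)·k.
Rearranging, k^(1−α) = s / (n + δ).
k^0.66 = 0.25 / (0.019 + 0.091) = 0.25 / 0.110 = 2.2727
k* = 2.2727^(1/0.66) ≈ 3.4691
y* = (k*)^α = 3.4691^0.34 ≈ 1.5264
c* = (1 − s)·y* = (1 − 0.25) × 1.5264 ≈ 1.1448

c* = 1.14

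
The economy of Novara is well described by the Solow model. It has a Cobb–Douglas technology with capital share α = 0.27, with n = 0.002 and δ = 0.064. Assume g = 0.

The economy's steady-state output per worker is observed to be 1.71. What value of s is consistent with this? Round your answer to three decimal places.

s ≈ 0.282

Steady state requires s·f(k) = (n + δ)·k, i.e. s·k^α = (n + δ)·k.
Since y* = [s/(n + δ)]^(α/(1−α)), we have s/(n + δ) = (y*)^((1−α)/α) = 1.71^2.7037 = 4.2653.
Therefore s = 4.2653 × (n + δ) = 4.2653 × 0.066 = 0.2815.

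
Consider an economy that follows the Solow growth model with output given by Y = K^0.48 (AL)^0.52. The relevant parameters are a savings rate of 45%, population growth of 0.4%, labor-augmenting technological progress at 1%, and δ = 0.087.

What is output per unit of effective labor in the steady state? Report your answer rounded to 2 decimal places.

y* ≈ 3.97

In steady state, investment equals break-even investment: s·k^α = (n + g + δ)·k.
Rearranging, k^(1−α) = s / (n + g + δ).
k^0.52 = 0.45 / (0.004 + 0.010 + 0.087) = 0.45 / 0.101 = 4.4554
k* = 4.4554^(1/0.52) ≈ 17.6953
y* = (k*)^α = 17.6953^0.48 ≈ 3.9717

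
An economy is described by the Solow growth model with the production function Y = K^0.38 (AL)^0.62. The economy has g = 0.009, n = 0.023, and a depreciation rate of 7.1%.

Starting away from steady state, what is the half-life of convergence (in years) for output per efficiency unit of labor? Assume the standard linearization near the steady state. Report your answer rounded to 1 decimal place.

Near the steady state the convergence rate is λ = (1 − α)(n + g + δ).
λ = (1 − 0.38) × 0.103 = 0.62 × 0.103 = 0.06386
Half-life = ln 2 / λ = 0.6931 / 0.06386 ≈ 10.85 years

about 10.9 years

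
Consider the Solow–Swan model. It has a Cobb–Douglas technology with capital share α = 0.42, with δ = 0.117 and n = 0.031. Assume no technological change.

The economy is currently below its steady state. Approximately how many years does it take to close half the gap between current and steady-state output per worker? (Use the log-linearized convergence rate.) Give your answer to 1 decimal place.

half-life ≈ 8.1 years

Near the steady state the convergence rate is λ = (1 − α)(n + δ).
λ = (1 − 0.42) × 0.148 = 0.58 × 0.148 = 0.08584
Half-life = ln 2 / λ = 0.6931 / 0.08584 ≈ 8.07 years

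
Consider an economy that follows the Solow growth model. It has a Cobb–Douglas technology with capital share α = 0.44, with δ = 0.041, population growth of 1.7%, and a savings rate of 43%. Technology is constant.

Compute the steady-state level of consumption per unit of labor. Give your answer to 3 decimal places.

c* ≈ 2.751

At the steady state, Δk = 0, so s·k^α = (n + δ)·k.
Rearranging, k^(1−α) = s / (n + δ).
k^0.56 = 0.43 / (0.017 + 0.041) = 0.43 / 0.058 = 7.4138
k* = 7.4138^(1/0.56) ≈ 35.7803
y* = (k*)^α = 35.7803^0.44 ≈ 4.8262
c* = (1 − s)·y* = (1 − 0.43) × 4.8262 ≈ 2.7509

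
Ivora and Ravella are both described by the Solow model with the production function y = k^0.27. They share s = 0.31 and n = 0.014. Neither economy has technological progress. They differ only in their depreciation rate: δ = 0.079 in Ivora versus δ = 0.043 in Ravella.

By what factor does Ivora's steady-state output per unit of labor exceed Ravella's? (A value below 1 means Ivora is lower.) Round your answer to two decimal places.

ratio ≈ 0.83

Steady-state y* = [s/(n + δ)]^(α/(1−α)), so the ratio is [ (s_I/(n + δ)_I) / (s_R/(n + δ)_R) ]^0.3699.
s_I/(n + δ)_I = 0.31/0.093 = 3.3333; s_R/(n + δ)_R = 0.31/0.057 = 5.4386.
Ratio = (3.3333/5.4386)^0.3699 = 0.6129^0.3699 ≈ 0.8344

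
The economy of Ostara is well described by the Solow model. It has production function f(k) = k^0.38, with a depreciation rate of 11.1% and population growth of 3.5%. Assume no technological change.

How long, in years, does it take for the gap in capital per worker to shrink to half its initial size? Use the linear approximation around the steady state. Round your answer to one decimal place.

half-life ≈ 7.7 years

Near the steady state the convergence rate is λ = (1 − α)(n + δ).
λ = (1 − 0.38) × 0.146 = 0.62 × 0.146 = 0.09052
Half-life = ln 2 / λ = 0.6931 / 0.09052 ≈ 7.66 years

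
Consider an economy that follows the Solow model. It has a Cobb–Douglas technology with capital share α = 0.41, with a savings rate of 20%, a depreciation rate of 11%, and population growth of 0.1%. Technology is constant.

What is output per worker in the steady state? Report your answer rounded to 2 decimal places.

At the steady state, Δk = 0, so s·k^α = (n + δ)·k.
Rearranging, k^(1−α) = s / (n + δ).
k^0.59 = 0.20 / (0.001 + 0.110) = 0.20 / 0.111 = 1.8018
k* = 1.8018^(1/0.59) ≈ 2.7127
y* = (k*)^α = 2.7127^0.41 ≈ 1.5055

y* ≈ 1.51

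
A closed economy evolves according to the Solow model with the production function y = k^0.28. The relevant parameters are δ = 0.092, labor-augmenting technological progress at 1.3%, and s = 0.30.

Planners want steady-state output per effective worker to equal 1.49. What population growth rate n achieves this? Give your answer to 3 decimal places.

n ≈ 0.003

At the steady state, Δk = 0, so s·k^α = (n + g + δ)·k.
Since y* = [s/(n + g + δ)]^(α/(1−α)), we have s/(n + g + δ) = (y*)^((1−α)/α) = 1.49^2.5714 = 2.7882.
Therefore n + g + δ = s / 2.7882 = 0.30 / 2.7882 = 0.1076, so n = 0.1076 − 0.105 = 0.0026.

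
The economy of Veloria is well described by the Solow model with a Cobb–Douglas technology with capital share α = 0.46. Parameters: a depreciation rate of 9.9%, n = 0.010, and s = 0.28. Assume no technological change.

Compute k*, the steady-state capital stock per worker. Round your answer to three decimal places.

k* = 5.738

Steady state requires s·f(k) = (n + δ)·k, i.e. s·k^α = (n + δ)·k.
Dividing both sides by k: k^(1−α) = s / (n + δ).
k^0.54 = 0.28 / (0.010 + 0.099) = 0.28 / 0.109 = 2.5688
k* = 2.5688^(1/0.54) ≈ 5.7380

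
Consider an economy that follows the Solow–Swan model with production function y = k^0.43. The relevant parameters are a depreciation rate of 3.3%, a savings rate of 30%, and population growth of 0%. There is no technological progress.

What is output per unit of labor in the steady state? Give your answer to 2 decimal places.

y* = 5.29

In steady state, investment equals break-even investment: s·k^α = (n + δ)·k.
Dividing both sides by k: k^(1−α) = s / (n + δ).
k^0.57 = 0.30 / (0.000 + 0.033) = 0.30 / 0.033 = 9.0909
k* = 9.0909^(1/0.57) ≈ 48.0581
y* = (k*)^α = 48.0581^0.43 ≈ 5.2864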